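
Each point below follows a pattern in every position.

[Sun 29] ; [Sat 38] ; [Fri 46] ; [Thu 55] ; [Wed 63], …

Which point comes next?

[Tue 72]

Day goes Sun, Sat, Fri, Thu, Wed → Tue (runs backward through the weekdays Mon→Sun).
Second value goes 29, 38, 46, 55, 63 → 72 (alternating steps +9, +8, +9, +8, …).
Putting it together: [Tue 72].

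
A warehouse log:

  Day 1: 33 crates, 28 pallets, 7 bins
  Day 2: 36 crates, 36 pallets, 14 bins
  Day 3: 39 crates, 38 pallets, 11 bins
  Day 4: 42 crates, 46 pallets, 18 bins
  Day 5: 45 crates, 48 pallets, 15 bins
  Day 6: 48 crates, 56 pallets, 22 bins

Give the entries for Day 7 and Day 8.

51 crates, 58 pallets, 19 bins; 54 crates, 66 pallets, 26 bins

For the crates, +3 each step: 33, 36, 39, 42, 45, 48 → 51 → 54.
Pallets — alternating steps +8, +2, +8, +2, …: 28, 36, 38, 46, 48, 56 → 58 → 66.
Bins: 7, 14, 11, 18, 15, 22 → 19 → 26 (alternating steps +7, −3, +7, −3, …).
So the next two records are 51 crates, 58 pallets, 19 bins and 54 crates, 66 pallets, 26 bins.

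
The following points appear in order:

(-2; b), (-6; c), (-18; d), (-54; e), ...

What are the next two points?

(-162; f), (-486; g)

First value — ×3 each step: -2, -6, -18, -54 → -162 → -486.
Letter: letters move forward 1 place in the alphabet, so b, c, d, e → f → g.
Putting the parts together: (-162; f) and then (-486; g).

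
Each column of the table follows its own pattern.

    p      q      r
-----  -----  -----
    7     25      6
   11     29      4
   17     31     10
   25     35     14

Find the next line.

35  37  24

For the column p, differences are 4, 6, 8, … (increasing by 2 each time): 7, 11, 17, 25 → 35.
Column q — alternating steps +4, +2, +4, +2, …: 25, 29, 31, 35 → 37.
Column r — each term is the sum of the two before it: 6, 4, 10, 14 → 24.
Combining the parts gives 35  37  24.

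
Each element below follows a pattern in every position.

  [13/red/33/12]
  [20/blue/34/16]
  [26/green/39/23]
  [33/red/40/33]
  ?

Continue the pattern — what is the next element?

First entry goes 13, 20, 26, 33 → 39 (alternating steps +7, +6, +7, +6, …).
Colour goes red, blue, green, red → blue (repeats red → blue → green).
Third entry goes 33, 34, 39, 40 → 45 (alternating steps +1, +5, +1, +5, …).
For the fourth entry, differences are 4, 7, 10, … (increasing by 3 each time): 12, 16, 23, 33 → 46.
Combining the parts gives [39/blue/45/46].

[39/blue/45/46]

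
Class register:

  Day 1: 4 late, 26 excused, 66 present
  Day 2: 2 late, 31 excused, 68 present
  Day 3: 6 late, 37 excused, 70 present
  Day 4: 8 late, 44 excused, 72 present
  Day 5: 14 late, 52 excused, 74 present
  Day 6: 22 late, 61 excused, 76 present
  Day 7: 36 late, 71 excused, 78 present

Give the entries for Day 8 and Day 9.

Late: each term is the sum of the two before it, so 4, 2, 6, 8, 14, 22, 36 → 58 → 94.
Excused: differences are 5, 6, 7, … (increasing by 1 each time), so 26, 31, 37, 44, 52, 61, 71 → 82 → 94.
Present — +2 each step: 66, 68, 70, 72, 74, 76, 78 → 80 → 82.
Putting the parts together: 58 late, 82 excused, 80 present and then 94 late, 94 excused, 82 present.

58 late, 82 excused, 80 present; 94 late, 94 excused, 82 present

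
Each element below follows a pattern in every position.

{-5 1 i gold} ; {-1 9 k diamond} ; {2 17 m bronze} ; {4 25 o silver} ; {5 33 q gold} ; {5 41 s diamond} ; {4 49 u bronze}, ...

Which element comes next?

{2 57 w silver}

First slot: differences are 4, 3, 2, … (decreasing by 1 each time); -5, -1, 2, 4, 5, 5, 4 → 2.
For the second slot, +8 each step: 1, 9, 17, 25, 33, 41, 49 → 57.
Letter goes i, k, m, o, q, s, u → w (letters move forward 2 places in the alphabet).
Rank: repeats gold → diamond → bronze → silver, so gold, diamond, bronze, silver, gold, diamond, bronze → silver.
Combining the parts gives {2 57 w silver}.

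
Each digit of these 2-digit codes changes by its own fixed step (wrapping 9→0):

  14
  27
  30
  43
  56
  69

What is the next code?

72

First digit goes 1, 2, 3, 4, 5, 6 → 7 (+1 each step, mod 10).
Second digit: +3 each step, mod 10; 4, 7, 0, 3, 6, 9 → 2.
Combining the parts gives 72.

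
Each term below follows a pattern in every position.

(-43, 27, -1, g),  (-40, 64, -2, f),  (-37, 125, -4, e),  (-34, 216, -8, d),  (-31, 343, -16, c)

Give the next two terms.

(-28, 512, -32, b), (-25, 729, -64, a)

For the first value, +3 each step: -43, -40, -37, -34, -31 → -28 → -25.
Second value: perfect cubes: 3³, 4³, 5³, …, so 27, 64, 125, 216, 343 → 512 → 729.
Third value: ×2 each step, so -1, -2, -4, -8, -16 → -32 → -64.
Letter: letters move back 1 place in the alphabet; g, f, e, d, c → b → a.
So the next two terms are (-28, 512, -32, b) and (-25, 729, -64, a).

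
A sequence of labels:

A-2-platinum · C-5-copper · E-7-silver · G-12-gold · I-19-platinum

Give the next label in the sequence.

K-31-copper

Letter: letters move forward 2 places in the alphabet; A, C, E, G, I → K.
Second component: each term is the sum of the two before it, so 2, 5, 7, 12, 19 → 31.
Metal — repeats platinum → copper → silver → gold: platinum, copper, silver, gold, platinum → copper.
Putting it together: K-31-copper.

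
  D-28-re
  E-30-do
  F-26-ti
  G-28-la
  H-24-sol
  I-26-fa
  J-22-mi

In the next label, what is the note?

re

Note: runs backward through the solfège scale do→ti; re, do, ti, la, sol, fa, mi → re.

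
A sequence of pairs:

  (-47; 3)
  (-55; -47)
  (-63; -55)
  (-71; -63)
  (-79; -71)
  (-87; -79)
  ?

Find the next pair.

(-95; -87)

First value: -47, -55, -63, -71, -79, -87 → -95 (−8 each step).
Second value: 3, -47, -55, -63, -71, -79 → -87 (always the previous value of the first value).
Combining the parts gives (-95; -87).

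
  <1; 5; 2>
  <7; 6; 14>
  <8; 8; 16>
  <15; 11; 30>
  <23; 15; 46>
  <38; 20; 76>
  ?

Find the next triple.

<61; 26; 122>

First slot — each term is the sum of the two before it: 1, 7, 8, 15, 23, 38 → 61.
Second slot — differences are 1, 2, 3, … (increasing by 1 each time): 5, 6, 8, 11, 15, 20 → 26.
Third slot — always 2 × the first slot: 2, 14, 16, 30, 46, 76 → 122.
Combining the parts gives <61; 26; 122>.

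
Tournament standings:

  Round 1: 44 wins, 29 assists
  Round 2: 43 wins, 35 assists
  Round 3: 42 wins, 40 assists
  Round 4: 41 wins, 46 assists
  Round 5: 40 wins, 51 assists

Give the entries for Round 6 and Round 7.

39 wins, 57 assists; 38 wins, 62 assists

For the wins, −1 each step: 44, 43, 42, 41, 40 → 39 → 38.
Assists: alternating steps +6, +5, +6, +5, …, so 29, 35, 40, 46, 51 → 57 → 62.
Putting the parts together: 39 wins, 57 assists and then 38 wins, 62 assists.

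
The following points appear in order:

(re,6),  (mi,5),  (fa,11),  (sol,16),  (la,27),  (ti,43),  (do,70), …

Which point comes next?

Note: runs through the solfège scale do→ti, so re, mi, fa, sol, la, ti, do → re.
Second component: each term is the sum of the two before it, so 6, 5, 11, 16, 27, 43, 70 → 113.
Combining the parts gives (re,113).

(re,113)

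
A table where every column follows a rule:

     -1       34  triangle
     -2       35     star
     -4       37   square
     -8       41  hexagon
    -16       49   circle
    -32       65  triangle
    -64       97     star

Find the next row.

First component: ×2 each step; -1, -2, -4, -8, -16, -32, -64 → -128.
Second component: together with the first component always sums to 33; 34, 35, 37, 41, 49, 65, 97 → 161.
Shape: repeats triangle → star → square → hexagon → circle; triangle, star, square, hexagon, circle, triangle, star → square.
So the next row is -128  161  square.

-128  161  square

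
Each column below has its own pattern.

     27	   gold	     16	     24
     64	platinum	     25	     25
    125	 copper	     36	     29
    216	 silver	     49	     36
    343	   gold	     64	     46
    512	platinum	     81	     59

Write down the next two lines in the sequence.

729  copper  100  75; 1000  silver  121  94

For the first component, perfect cubes: 3³, 4³, 5³, …: 27, 64, 125, 216, 343, 512 → 729 → 1000.
Metal goes gold, platinum, copper, silver, gold, platinum → copper → silver (repeats gold → platinum → copper → silver).
Third component: 16, 25, 36, 49, 64, 81 → 100 → 121 (perfect squares: 4², 5², 6², …).
Fourth component: differences are 1, 4, 7, … (increasing by 3 each time); 24, 25, 29, 36, 46, 59 → 75 → 94.
So the next two lines are 729  copper  100  75 and 1000  silver  121  94.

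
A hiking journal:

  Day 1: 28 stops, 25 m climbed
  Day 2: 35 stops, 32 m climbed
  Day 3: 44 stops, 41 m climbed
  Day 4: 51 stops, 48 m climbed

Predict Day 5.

Stops: 28, 35, 44, 51 → 60 (alternating steps +7, +9, +7, +9, …).
For the m climbed, always 3 less than the stops: 25, 32, 41, 48 → 57.
Putting it together: 60 stops, 57 m climbed.

60 stops, 57 m climbed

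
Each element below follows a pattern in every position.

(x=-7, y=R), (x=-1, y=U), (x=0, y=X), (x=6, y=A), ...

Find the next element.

X — alternating steps +6, +1, +6, +1, …: -7, -1, 0, 6 → 7.
Y — letters move forward 3 places in the alphabet, wrapping Z→A: R, U, X, A → D.
So the next element is (x=7, y=D).

(x=7, y=D)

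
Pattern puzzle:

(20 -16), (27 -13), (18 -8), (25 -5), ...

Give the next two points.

(16 0), (23 3)

First value: alternating steps +7, −9, +7, −9, …; 20, 27, 18, 25 → 16 → 23.
Second value: alternating steps +3, +5, +3, +5, …; -16, -13, -8, -5 → 0 → 3.
Putting the parts together: (16 0) and then (23 3).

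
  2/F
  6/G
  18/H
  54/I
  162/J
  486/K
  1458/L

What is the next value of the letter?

M

Letter goes F, G, H, I, J, K, L → M (letters move forward 1 place in the alphabet).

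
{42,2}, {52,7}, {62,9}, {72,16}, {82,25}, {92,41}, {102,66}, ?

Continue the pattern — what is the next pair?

First slot: 42, 52, 62, 72, 82, 92, 102 → 112 (+10 each step).
Second slot — each term is the sum of the two before it: 2, 7, 9, 16, 25, 41, 66 → 107.
So the next pair is {112,107}.

{112,107}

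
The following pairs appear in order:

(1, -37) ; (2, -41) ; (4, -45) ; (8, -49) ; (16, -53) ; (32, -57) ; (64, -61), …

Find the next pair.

(128, -65)

First coordinate — ×2 each step: 1, 2, 4, 8, 16, 32, 64 → 128.
Second coordinate: −4 each step; -37, -41, -45, -49, -53, -57, -61 → -65.
Putting it together: (128, -65).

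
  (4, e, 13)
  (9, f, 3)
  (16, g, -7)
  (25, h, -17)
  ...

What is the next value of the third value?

First value: perfect squares: 2², 3², 4², …; 4, 9, 16, 25 → 36.
Letter: letters move forward 1 place in the alphabet; e, f, g, h → i.
Third value — −10 each step: 13, 3, -7, -17 → -27.

-27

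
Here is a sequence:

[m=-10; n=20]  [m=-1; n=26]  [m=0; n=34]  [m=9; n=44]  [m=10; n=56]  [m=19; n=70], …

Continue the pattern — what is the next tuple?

[m=20; n=86]

M: alternating steps +9, +1, +9, +1, …, so -10, -1, 0, 9, 10, 19 → 20.
N: 20, 26, 34, 44, 56, 70 → 86 (differences are 6, 8, 10, … (increasing by 2 each time)).
Combining the parts gives [m=20; n=86].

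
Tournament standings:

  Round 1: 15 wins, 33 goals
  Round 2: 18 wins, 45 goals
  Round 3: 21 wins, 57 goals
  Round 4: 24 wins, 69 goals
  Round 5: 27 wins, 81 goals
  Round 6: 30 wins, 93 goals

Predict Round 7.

For the wins, +3 each step: 15, 18, 21, 24, 27, 30 → 33.
Goals: 33, 45, 57, 69, 81, 93 → 105 (+12 each step).
Combining the parts gives 33 wins, 105 goals.

33 wins, 105 goals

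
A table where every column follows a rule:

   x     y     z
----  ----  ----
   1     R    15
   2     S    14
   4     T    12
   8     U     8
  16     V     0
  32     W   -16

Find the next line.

64  X  -48

Column x goes 1, 2, 4, 8, 16, 32 → 64 (×2 each step).
Column y: R, S, T, U, V, W → X (letters move forward 1 place in the alphabet).
For the column z, together with the column x always sums to 16: 15, 14, 12, 8, 0, -16 → -48.
So the next line is 64  X  -48.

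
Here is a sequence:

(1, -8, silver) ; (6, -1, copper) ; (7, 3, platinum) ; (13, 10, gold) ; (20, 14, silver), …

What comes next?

For the first part, each term is the sum of the two before it: 1, 6, 7, 13, 20 → 33.
Second part goes -8, -1, 3, 10, 14 → 21 (alternating steps +7, +4, +7, +4, …).
Metal — repeats silver → copper → platinum → gold: silver, copper, platinum, gold, silver → copper.
So the next element is (33, 21, copper).

(33, 21, copper)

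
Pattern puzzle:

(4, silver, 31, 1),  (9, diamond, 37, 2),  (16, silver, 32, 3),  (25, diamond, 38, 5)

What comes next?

First component: perfect squares: 2², 3², 4², …; 4, 9, 16, 25 → 36.
Rank: alternates silver ↔ diamond; silver, diamond, silver, diamond → silver.
Third component: alternating steps +6, −5, +6, −5, …, so 31, 37, 32, 38 → 33.
Fourth component: 1, 2, 3, 5 → 8 (each term is the sum of the two before it).
Putting it together: (36, silver, 33, 8).

(36, silver, 33, 8)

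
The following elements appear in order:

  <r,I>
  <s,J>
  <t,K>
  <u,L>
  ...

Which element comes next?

<v,M>

First letter — letters move forward 1 place in the alphabet: r, s, t, u → v.
For the second letter, letters move forward 1 place in the alphabet: I, J, K, L → M.
So the next element is <v,M>.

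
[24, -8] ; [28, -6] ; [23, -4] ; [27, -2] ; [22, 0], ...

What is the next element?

[26, 2]

First component: alternating steps +4, −5, +4, −5, …, so 24, 28, 23, 27, 22 → 26.
Second component: +2 each step; -8, -6, -4, -2, 0 → 2.
Combining the parts gives [26, 2].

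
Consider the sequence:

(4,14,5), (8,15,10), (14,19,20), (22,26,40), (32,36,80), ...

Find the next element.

(44,49,160)

First component — differences are 4, 6, 8, … (increasing by 2 each time): 4, 8, 14, 22, 32 → 44.
Second component: 14, 15, 19, 26, 36 → 49 (differences are 1, 4, 7, … (increasing by 3 each time)).
Third component goes 5, 10, 20, 40, 80 → 160 (×2 each step).
Putting it together: (44,49,160).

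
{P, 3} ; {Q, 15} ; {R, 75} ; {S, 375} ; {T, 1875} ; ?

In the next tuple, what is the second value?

Second value — ×5 each step: 3, 15, 75, 375, 1875 → 9375.

9375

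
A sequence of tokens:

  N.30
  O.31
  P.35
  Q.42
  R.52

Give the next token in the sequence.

For the letter, letters move forward 1 place in the alphabet: N, O, P, Q, R → S.
For the second component, differences are 1, 4, 7, … (increasing by 3 each time): 30, 31, 35, 42, 52 → 65.
So the next token is S.65.

S.65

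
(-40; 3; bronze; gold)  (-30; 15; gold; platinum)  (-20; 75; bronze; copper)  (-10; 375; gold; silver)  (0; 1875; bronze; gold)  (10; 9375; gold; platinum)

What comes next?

First part: +10 each step; -40, -30, -20, -10, 0, 10 → 20.
Second part goes 3, 15, 75, 375, 1875, 9375 → 46875 (×5 each step).
Rank: alternates bronze ↔ gold, so bronze, gold, bronze, gold, bronze, gold → bronze.
Metal: repeats gold → platinum → copper → silver; gold, platinum, copper, silver, gold, platinum → copper.
Putting it together: (20; 46875; bronze; copper).

(20; 46875; bronze; copper)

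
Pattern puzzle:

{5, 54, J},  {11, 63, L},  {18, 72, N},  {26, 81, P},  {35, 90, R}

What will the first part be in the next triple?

45

First part: differences are 6, 7, 8, … (increasing by 1 each time), so 5, 11, 18, 26, 35 → 45.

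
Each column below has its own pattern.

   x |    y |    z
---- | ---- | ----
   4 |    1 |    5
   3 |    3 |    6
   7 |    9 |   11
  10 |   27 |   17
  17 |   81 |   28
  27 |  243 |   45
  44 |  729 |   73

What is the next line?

71  2187  118

Column x: each term is the sum of the two before it, so 4, 3, 7, 10, 17, 27, 44 → 71.
Column y: ×3 each step, so 1, 3, 9, 27, 81, 243, 729 → 2187.
Column z goes 5, 6, 11, 17, 28, 45, 73 → 118 (each term is the sum of the two before it).
Putting it together: 71  2187  118.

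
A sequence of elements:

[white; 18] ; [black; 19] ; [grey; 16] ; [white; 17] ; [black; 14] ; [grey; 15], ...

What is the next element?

[white; 12]

Shade: white, black, grey, white, black, grey → white (repeats white → black → grey).
Second slot: alternating steps +1, −3, +1, −3, …; 18, 19, 16, 17, 14, 15 → 12.
Putting it together: [white; 12].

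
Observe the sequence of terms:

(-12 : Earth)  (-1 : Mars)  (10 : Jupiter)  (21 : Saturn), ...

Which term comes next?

(32 : Uranus)

First entry — +11 each step: -12, -1, 10, 21 → 32.
Planet — runs through the planets Mercury→Neptune: Earth, Mars, Jupiter, Saturn → Uranus.
Combining the parts gives (32 : Uranus).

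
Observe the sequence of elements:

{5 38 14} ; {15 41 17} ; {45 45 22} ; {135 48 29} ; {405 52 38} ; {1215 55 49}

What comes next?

First slot — ×3 each step: 5, 15, 45, 135, 405, 1215 → 3645.
Second slot: alternating steps +3, +4, +3, +4, …; 38, 41, 45, 48, 52, 55 → 59.
Third slot goes 14, 17, 22, 29, 38, 49 → 62 (differences are 3, 5, 7, … (increasing by 2 each time)).
So the next element is {3645 59 62}.

{3645 59 62}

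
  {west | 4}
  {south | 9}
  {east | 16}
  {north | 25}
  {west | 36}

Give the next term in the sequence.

{south | 49}

Direction — repeats west → south → east → north: west, south, east, north, west → south.
Second part: perfect squares: 2², 3², 4², …, so 4, 9, 16, 25, 36 → 49.
Putting it together: {south | 49}.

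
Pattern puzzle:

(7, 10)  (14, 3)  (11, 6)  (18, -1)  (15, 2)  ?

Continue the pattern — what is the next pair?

First slot — alternating steps +7, −3, +7, −3, …: 7, 14, 11, 18, 15 → 22.
Second slot — together with the first slot always sums to 17: 10, 3, 6, -1, 2 → -5.
Combining the parts gives (22, -5).

(22, -5)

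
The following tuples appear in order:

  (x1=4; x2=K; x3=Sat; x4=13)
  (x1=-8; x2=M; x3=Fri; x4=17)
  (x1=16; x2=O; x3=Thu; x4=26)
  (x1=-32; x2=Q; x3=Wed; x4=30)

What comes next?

(x1=64; x2=S; x3=Tue; x4=39)

X1 goes 4, -8, 16, -32 → 64 (×(-2) each step).
X2 goes K, M, O, Q → S (letters move forward 2 places in the alphabet).
For the x3, runs backward through the weekdays Mon→Sun: Sat, Fri, Thu, Wed → Tue.
X4: alternating steps +4, +9, +4, +9, …; 13, 17, 26, 30 → 39.
Combining the parts gives (x1=64; x2=S; x3=Tue; x4=39).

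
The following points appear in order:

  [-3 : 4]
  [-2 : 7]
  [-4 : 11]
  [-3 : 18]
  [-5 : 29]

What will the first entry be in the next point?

First entry: alternating steps +1, −2, +1, −2, …, so -3, -2, -4, -3, -5 → -4.
Second entry: each term is the sum of the two before it; 4, 7, 11, 18, 29 → 47.

-4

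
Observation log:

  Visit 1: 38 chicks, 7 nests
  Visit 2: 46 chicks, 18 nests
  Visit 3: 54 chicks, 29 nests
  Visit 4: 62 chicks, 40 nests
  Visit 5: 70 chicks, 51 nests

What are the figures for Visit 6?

78 chicks, 62 nests

Chicks: +8 each step, so 38, 46, 54, 62, 70 → 78.
Nests — +11 each step: 7, 18, 29, 40, 51 → 62.
So the next record is 78 chicks, 62 nests.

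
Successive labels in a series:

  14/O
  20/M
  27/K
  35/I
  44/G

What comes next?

54/E

First component — differences are 6, 7, 8, … (increasing by 1 each time): 14, 20, 27, 35, 44 → 54.
Letter goes O, M, K, I, G → E (letters move back 2 places in the alphabet).
Combining the parts gives 54/E.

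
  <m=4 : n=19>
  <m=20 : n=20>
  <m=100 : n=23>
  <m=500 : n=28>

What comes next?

M: ×5 each step, so 4, 20, 100, 500 → 2500.
N: 19, 20, 23, 28 → 35 (differences are 1, 3, 5, … (increasing by 2 each time)).
Putting it together: <m=2500 : n=35>.

<m=2500 : n=35>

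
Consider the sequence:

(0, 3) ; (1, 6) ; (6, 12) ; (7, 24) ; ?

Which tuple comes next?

First component goes 0, 1, 6, 7 → 12 (alternating steps +1, +5, +1, +5, …).
Second component: ×2 each step; 3, 6, 12, 24 → 48.
Putting it together: (12, 48).

(12, 48)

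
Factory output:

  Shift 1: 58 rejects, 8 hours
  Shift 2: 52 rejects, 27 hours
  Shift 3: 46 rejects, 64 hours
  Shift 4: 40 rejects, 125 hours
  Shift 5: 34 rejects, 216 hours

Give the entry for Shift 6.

28 rejects, 343 hours

Rejects goes 58, 52, 46, 40, 34 → 28 (−6 each step).
Hours: perfect cubes: 2³, 3³, 4³, …, so 8, 27, 64, 125, 216 → 343.
Combining the parts gives 28 rejects, 343 hours.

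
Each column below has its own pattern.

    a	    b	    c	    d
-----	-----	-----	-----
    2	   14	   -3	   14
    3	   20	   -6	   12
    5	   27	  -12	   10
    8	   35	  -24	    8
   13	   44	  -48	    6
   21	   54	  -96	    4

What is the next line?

Column a: each term is the sum of the two before it, so 2, 3, 5, 8, 13, 21 → 34.
Column b: differences are 6, 7, 8, … (increasing by 1 each time), so 14, 20, 27, 35, 44, 54 → 65.
Column c goes -3, -6, -12, -24, -48, -96 → -192 (×2 each step).
Column d — −2 each step: 14, 12, 10, 8, 6, 4 → 2.
So the next line is 34  65  -192  2.

34  65  -192  2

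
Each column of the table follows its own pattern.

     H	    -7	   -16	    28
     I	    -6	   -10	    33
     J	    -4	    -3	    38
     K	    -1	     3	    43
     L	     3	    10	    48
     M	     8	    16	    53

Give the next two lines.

N  14  23  58; O  21  29  63

Letter goes H, I, J, K, L, M → N → O (letters move forward 1 place in the alphabet).
For the second component, differences are 1, 2, 3, … (increasing by 1 each time): -7, -6, -4, -1, 3, 8 → 14 → 21.
For the third component, alternating steps +6, +7, +6, +7, …: -16, -10, -3, 3, 10, 16 → 23 → 29.
Fourth component: +5 each step, so 28, 33, 38, 43, 48, 53 → 58 → 63.
So the next two lines are N  14  23  58 and O  21  29  63.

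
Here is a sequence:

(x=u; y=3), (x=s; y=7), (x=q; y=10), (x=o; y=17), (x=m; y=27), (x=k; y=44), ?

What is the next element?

X: letters move back 2 places in the alphabet; u, s, q, o, m, k → i.
Y — each term is the sum of the two before it: 3, 7, 10, 17, 27, 44 → 71.
Combining the parts gives (x=i; y=71).

(x=i; y=71)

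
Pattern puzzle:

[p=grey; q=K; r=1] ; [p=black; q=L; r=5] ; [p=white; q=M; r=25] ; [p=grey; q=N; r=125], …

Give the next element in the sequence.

[p=black; q=O; r=625]

P: grey, black, white, grey → black (repeats grey → black → white).
Q: letters move forward 1 place in the alphabet; K, L, M, N → O.
R — ×5 each step: 1, 5, 25, 125 → 625.
Combining the parts gives [p=black; q=O; r=625].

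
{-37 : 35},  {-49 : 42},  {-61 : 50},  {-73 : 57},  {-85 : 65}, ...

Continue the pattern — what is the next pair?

First component: −12 each step, so -37, -49, -61, -73, -85 → -97.
Second component: alternating steps +7, +8, +7, +8, …, so 35, 42, 50, 57, 65 → 72.
Combining the parts gives {-97 : 72}.

{-97 : 72}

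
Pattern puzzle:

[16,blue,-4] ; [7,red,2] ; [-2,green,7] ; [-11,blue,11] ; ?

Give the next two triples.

For the first slot, −9 each step: 16, 7, -2, -11 → -20 → -29.
Colour: repeats blue → red → green; blue, red, green, blue → red → green.
Third slot goes -4, 2, 7, 11 → 14 → 16 (differences are 6, 5, 4, … (decreasing by 1 each time)).
Putting the parts together: [-20,red,14] and then [-29,green,16].

[-20,red,14], [-29,green,16]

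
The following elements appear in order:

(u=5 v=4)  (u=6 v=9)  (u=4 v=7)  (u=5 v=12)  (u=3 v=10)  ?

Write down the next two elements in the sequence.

U: 5, 6, 4, 5, 3 → 4 → 2 (alternating steps +1, −2, +1, −2, …).
V goes 4, 9, 7, 12, 10 → 15 → 13 (alternating steps +5, −2, +5, −2, …).
Putting the parts together: (u=4 v=15) and then (u=2 v=13).

(u=4 v=15), (u=2 v=13)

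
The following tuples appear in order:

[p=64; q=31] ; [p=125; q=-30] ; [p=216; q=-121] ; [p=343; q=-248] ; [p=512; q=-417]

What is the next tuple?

[p=729; q=-634]

P: perfect cubes: 4³, 5³, 6³, …, so 64, 125, 216, 343, 512 → 729.
Q — together with the p always sums to 95: 31, -30, -121, -248, -417 → -634.
Putting it together: [p=729; q=-634].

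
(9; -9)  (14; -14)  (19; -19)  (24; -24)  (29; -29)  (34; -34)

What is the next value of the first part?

For the first part, +5 each step: 9, 14, 19, 24, 29, 34 → 39.
For the second part, always the negative of the first part: -9, -14, -19, -24, -29, -34 → -39.

39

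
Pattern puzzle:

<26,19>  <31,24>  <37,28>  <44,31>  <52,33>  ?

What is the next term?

First slot goes 26, 31, 37, 44, 52 → 61 (differences are 5, 6, 7, … (increasing by 1 each time)).
For the second slot, differences are 5, 4, 3, … (decreasing by 1 each time): 19, 24, 28, 31, 33 → 34.
So the next term is <61,34>.

<61,34>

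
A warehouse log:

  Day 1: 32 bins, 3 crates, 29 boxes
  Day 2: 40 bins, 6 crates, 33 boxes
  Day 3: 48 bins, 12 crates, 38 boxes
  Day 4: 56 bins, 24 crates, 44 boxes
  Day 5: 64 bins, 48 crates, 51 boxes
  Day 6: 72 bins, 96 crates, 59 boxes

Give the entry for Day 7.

For the bins, +8 each step: 32, 40, 48, 56, 64, 72 → 80.
Crates: ×2 each step; 3, 6, 12, 24, 48, 96 → 192.
For the boxes, differences are 4, 5, 6, … (increasing by 1 each time): 29, 33, 38, 44, 51, 59 → 68.
Putting it together: 80 bins, 192 crates, 68 boxes.

80 bins, 192 crates, 68 boxes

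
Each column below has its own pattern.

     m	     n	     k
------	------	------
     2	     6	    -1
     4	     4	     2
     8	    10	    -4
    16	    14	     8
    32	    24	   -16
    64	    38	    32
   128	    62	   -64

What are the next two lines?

256  100  128; 512  162  -256

Column m: 2, 4, 8, 16, 32, 64, 128 → 256 → 512 (×2 each step).
Column n: each term is the sum of the two before it; 6, 4, 10, 14, 24, 38, 62 → 100 → 162.
Column k goes -1, 2, -4, 8, -16, 32, -64 → 128 → -256 (×(-2) each step).
Putting the parts together: 256  100  128 and then 512  162  -256.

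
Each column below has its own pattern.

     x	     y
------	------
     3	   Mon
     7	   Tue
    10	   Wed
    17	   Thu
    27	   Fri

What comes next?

44  Sat

Column x: 3, 7, 10, 17, 27 → 44 (each term is the sum of the two before it).
Column y goes Mon, Tue, Wed, Thu, Fri → Sat (runs through the weekdays Mon→Sun).
Combining the parts gives 44  Sat.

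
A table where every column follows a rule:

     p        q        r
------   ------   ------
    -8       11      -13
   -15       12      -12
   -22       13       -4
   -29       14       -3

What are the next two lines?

-36  15  5; -43  16  6

Column p: −7 each step; -8, -15, -22, -29 → -36 → -43.
Column q: 11, 12, 13, 14 → 15 → 16 (+1 each step).
Column r: alternating steps +1, +8, +1, +8, …; -13, -12, -4, -3 → 5 → 6.
Putting the parts together: -36  15  5 and then -43  16  6.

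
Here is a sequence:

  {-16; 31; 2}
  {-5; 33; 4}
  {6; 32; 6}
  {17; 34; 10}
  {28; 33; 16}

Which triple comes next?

{39; 35; 26}

For the first component, +11 each step: -16, -5, 6, 17, 28 → 39.
For the second component, alternating steps +2, −1, +2, −1, …: 31, 33, 32, 34, 33 → 35.
For the third component, each term is the sum of the two before it: 2, 4, 6, 10, 16 → 26.
Combining the parts gives {39; 35; 26}.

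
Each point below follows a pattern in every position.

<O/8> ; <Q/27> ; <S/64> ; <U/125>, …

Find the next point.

<W/216>

Letter goes O, Q, S, U → W (letters move forward 2 places in the alphabet).
For the second part, perfect cubes: 2³, 3³, 4³, …: 8, 27, 64, 125 → 216.
So the next point is <W/216>.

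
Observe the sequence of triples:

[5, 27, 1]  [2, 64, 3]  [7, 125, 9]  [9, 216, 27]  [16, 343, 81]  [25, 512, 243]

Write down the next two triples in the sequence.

[41, 729, 729], [66, 1000, 2187]

First slot: each term is the sum of the two before it; 5, 2, 7, 9, 16, 25 → 41 → 66.
Second slot goes 27, 64, 125, 216, 343, 512 → 729 → 1000 (perfect cubes: 3³, 4³, 5³, …).
Third slot: ×3 each step, so 1, 3, 9, 27, 81, 243 → 729 → 2187.
Putting the parts together: [41, 729, 729] and then [66, 1000, 2187].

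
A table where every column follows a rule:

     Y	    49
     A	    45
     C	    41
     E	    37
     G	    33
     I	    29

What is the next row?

K  25

Letter: letters move forward 2 places in the alphabet, wrapping Z→A, so Y, A, C, E, G, I → K.
For the second component, −4 each step: 49, 45, 41, 37, 33, 29 → 25.
Combining the parts gives K  25.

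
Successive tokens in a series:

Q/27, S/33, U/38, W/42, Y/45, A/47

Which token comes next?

C/48

Letter: letters move forward 2 places in the alphabet, wrapping Z→A; Q, S, U, W, Y, A → C.
Second component goes 27, 33, 38, 42, 45, 47 → 48 (differences are 6, 5, 4, … (decreasing by 1 each time)).
Putting it together: C/48.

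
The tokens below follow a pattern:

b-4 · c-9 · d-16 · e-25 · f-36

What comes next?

Letter: letters move forward 1 place in the alphabet, so b, c, d, e, f → g.
Second component — perfect squares: 2², 3², 4², …: 4, 9, 16, 25, 36 → 49.
So the next token is g-49.

g-49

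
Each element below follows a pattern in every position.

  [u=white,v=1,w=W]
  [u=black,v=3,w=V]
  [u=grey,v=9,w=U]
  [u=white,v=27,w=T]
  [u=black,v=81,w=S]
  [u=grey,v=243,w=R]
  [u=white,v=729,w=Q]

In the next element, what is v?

V goes 1, 3, 9, 27, 81, 243, 729 → 2187 (×3 each step).

2187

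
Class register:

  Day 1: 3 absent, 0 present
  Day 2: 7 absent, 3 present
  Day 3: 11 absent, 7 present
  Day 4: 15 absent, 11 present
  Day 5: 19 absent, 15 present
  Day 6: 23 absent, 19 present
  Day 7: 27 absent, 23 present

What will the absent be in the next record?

31

Absent: +4 each step, so 3, 7, 11, 15, 19, 23, 27 → 31.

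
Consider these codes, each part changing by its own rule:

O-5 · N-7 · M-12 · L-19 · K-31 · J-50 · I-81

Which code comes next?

H-131

For the letter, letters move back 1 place in the alphabet: O, N, M, L, K, J, I → H.
Second component: each term is the sum of the two before it, so 5, 7, 12, 19, 31, 50, 81 → 131.
Putting it together: H-131.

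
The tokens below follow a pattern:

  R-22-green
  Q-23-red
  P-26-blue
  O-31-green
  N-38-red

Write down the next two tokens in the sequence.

M-47-blue then L-58-green

Letter: letters move back 1 place in the alphabet; R, Q, P, O, N → M → L.
Second component — differences are 1, 3, 5, … (increasing by 2 each time): 22, 23, 26, 31, 38 → 47 → 58.
For the colour, repeats green → red → blue: green, red, blue, green, red → blue → green.
Putting the parts together: M-47-blue and then L-58-green.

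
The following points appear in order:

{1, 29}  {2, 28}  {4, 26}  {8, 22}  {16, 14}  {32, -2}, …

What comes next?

First component: ×2 each step, so 1, 2, 4, 8, 16, 32 → 64.
Second component — together with the first component always sums to 30: 29, 28, 26, 22, 14, -2 → -34.
So the next point is {64, -34}.

{64, -34}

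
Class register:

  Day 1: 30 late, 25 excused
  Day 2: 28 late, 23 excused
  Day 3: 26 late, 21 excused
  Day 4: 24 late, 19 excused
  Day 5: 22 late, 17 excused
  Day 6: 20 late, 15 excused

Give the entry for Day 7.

Late goes 30, 28, 26, 24, 22, 20 → 18 (−2 each step).
Excused — always 5 less than the late: 25, 23, 21, 19, 17, 15 → 13.
So the next line is 18 late, 13 excused.

18 late, 13 excused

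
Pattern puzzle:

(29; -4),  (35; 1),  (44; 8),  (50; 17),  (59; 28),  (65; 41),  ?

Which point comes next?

For the first value, alternating steps +6, +9, +6, +9, …: 29, 35, 44, 50, 59, 65 → 74.
Second value: differences are 5, 7, 9, … (increasing by 2 each time); -4, 1, 8, 17, 28, 41 → 56.
Putting it together: (74; 56).

(74; 56)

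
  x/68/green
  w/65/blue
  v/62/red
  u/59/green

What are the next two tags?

Letter: letters move back 1 place in the alphabet; x, w, v, u → t → s.
Second component: 68, 65, 62, 59 → 56 → 53 (−3 each step).
For the colour, repeats green → blue → red: green, blue, red, green → blue → red.
Putting the parts together: t/56/blue and then s/53/red.

t/56/blue, s/53/red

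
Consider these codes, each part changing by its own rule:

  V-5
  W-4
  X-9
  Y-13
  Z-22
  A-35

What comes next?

Letter — letters move forward 1 place in the alphabet, wrapping Z→A: V, W, X, Y, Z, A → B.
Second component goes 5, 4, 9, 13, 22, 35 → 57 (each term is the sum of the two before it).
Combining the parts gives B-57.

B-57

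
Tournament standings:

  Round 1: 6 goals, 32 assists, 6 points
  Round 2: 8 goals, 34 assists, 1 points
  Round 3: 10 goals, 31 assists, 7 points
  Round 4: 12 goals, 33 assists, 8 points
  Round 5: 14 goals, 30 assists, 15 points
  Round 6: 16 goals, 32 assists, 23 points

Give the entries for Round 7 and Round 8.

18 goals, 29 assists, 38 points; 20 goals, 31 assists, 61 points

Goals: +2 each step; 6, 8, 10, 12, 14, 16 → 18 → 20.
For the assists, alternating steps +2, −3, +2, −3, …: 32, 34, 31, 33, 30, 32 → 29 → 31.
For the points, each term is the sum of the two before it: 6, 1, 7, 8, 15, 23 → 38 → 61.
So the next two records are 18 goals, 29 assists, 38 points and 20 goals, 31 assists, 61 points.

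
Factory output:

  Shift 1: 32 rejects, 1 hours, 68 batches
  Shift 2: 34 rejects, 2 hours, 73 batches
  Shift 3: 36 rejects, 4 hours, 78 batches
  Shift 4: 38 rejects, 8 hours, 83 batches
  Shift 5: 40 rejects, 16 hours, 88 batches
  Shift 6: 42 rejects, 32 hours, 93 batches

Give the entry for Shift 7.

Rejects: +2 each step; 32, 34, 36, 38, 40, 42 → 44.
Hours goes 1, 2, 4, 8, 16, 32 → 64 (×2 each step).
Batches: +5 each step, so 68, 73, 78, 83, 88, 93 → 98.
So the next line is 44 rejects, 64 hours, 98 batches.

44 rejects, 64 hours, 98 batches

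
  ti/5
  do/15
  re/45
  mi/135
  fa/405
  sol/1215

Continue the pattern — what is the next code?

la/3645

Note goes ti, do, re, mi, fa, sol → la (runs through the solfège scale do→ti).
Second component: ×3 each step, so 5, 15, 45, 135, 405, 1215 → 3645.
Putting it together: la/3645.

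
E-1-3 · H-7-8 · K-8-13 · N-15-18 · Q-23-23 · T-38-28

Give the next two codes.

W-61-33, Z-99-38

Letter: E, H, K, N, Q, T → W → Z (letters move forward 3 places in the alphabet).
For the second component, each term is the sum of the two before it: 1, 7, 8, 15, 23, 38 → 61 → 99.
Third component: +5 each step, so 3, 8, 13, 18, 23, 28 → 33 → 38.
Putting the parts together: W-61-33 and then Z-99-38.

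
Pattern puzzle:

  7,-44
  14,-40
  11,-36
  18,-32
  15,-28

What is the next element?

22,-24

First coordinate: alternating steps +7, −3, +7, −3, …, so 7, 14, 11, 18, 15 → 22.
For the second coordinate, +4 each step: -44, -40, -36, -32, -28 → -24.
Putting it together: 22,-24.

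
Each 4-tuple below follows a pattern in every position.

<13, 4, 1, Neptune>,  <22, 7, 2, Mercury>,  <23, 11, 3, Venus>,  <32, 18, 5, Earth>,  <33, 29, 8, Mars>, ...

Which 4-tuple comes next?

<42, 47, 13, Jupiter>

First coordinate: alternating steps +9, +1, +9, +1, …; 13, 22, 23, 32, 33 → 42.
Second coordinate: each term is the sum of the two before it; 4, 7, 11, 18, 29 → 47.
Third coordinate goes 1, 2, 3, 5, 8 → 13 (each term is the sum of the two before it).
Planet — runs through the planets Mercury→Neptune: Neptune, Mercury, Venus, Earth, Mars → Jupiter.
So the next 4-tuple is <42, 47, 13, Jupiter>.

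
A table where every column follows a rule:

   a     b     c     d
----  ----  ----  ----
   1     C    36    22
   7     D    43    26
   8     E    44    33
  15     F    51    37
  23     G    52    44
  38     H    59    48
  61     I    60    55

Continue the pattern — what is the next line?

99  J  67  59

Column a goes 1, 7, 8, 15, 23, 38, 61 → 99 (each term is the sum of the two before it).
For the column b, letters move forward 1 place in the alphabet: C, D, E, F, G, H, I → J.
Column c: 36, 43, 44, 51, 52, 59, 60 → 67 (alternating steps +7, +1, +7, +1, …).
Column d: alternating steps +4, +7, +4, +7, …; 22, 26, 33, 37, 44, 48, 55 → 59.
Combining the parts gives 99  J  67  59.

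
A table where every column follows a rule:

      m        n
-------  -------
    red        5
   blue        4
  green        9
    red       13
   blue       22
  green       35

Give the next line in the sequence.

Column m: red, blue, green, red, blue, green → red (repeats red → blue → green).
Column n — each term is the sum of the two before it: 5, 4, 9, 13, 22, 35 → 57.
Putting it together: red  57.

red  57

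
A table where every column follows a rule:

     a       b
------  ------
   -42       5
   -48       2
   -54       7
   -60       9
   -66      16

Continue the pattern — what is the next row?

For the column a, −6 each step: -42, -48, -54, -60, -66 → -72.
Column b: each term is the sum of the two before it, so 5, 2, 7, 9, 16 → 25.
Putting it together: -72  25.

-72  25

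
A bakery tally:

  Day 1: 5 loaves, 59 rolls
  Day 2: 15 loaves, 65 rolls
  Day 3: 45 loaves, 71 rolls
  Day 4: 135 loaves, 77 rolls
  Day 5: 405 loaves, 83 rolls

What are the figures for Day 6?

1215 loaves, 89 rolls

Loaves: ×3 each step; 5, 15, 45, 135, 405 → 1215.
Rolls: +6 each step, so 59, 65, 71, 77, 83 → 89.
Putting it together: 1215 loaves, 89 rolls.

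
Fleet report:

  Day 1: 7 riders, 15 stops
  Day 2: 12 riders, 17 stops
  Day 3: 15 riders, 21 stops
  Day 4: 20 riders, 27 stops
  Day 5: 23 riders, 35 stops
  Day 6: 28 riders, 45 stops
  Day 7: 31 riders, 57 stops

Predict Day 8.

Riders: 7, 12, 15, 20, 23, 28, 31 → 36 (alternating steps +5, +3, +5, +3, …).
Stops: 15, 17, 21, 27, 35, 45, 57 → 71 (differences are 2, 4, 6, … (increasing by 2 each time)).
Putting it together: 36 riders, 71 stops.

36 riders, 71 stops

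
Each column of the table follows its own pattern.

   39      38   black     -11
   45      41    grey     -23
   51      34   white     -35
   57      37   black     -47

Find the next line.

First component: +6 each step; 39, 45, 51, 57 → 63.
Second component: 38, 41, 34, 37 → 30 (alternating steps +3, −7, +3, −7, …).
Shade goes black, grey, white, black → grey (repeats black → grey → white).
For the fourth component, −12 each step: -11, -23, -35, -47 → -59.
Combining the parts gives 63  30  grey  -59.

63  30  grey  -59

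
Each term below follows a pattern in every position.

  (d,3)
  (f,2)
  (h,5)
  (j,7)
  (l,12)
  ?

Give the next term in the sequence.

Letter: letters move forward 2 places in the alphabet, so d, f, h, j, l → n.
For the second value, each term is the sum of the two before it: 3, 2, 5, 7, 12 → 19.
Combining the parts gives (n,19).

(n,19)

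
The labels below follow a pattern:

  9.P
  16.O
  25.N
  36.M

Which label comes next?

First component: perfect squares: 3², 4², 5², …, so 9, 16, 25, 36 → 49.
Letter: letters move back 1 place in the alphabet; P, O, N, M → L.
Combining the parts gives 49.L.

49.L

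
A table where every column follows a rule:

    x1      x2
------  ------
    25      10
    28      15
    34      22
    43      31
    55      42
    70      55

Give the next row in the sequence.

88  70

Column x1: 25, 28, 34, 43, 55, 70 → 88 (differences are 3, 6, 9, … (increasing by 3 each time)).
Column x2: differences are 5, 7, 9, … (increasing by 2 each time), so 10, 15, 22, 31, 42, 55 → 70.
Combining the parts gives 88  70.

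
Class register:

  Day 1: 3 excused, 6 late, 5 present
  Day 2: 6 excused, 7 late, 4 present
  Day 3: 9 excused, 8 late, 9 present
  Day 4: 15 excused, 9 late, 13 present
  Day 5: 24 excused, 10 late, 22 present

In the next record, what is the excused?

Excused: 3, 6, 9, 15, 24 → 39 (each term is the sum of the two before it).
For the late, +1 each step: 6, 7, 8, 9, 10 → 11.
Present: each term is the sum of the two before it; 5, 4, 9, 13, 22 → 35.

39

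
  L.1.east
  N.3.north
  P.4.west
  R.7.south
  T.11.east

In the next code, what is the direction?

Direction: east, north, west, south, east → north (repeats east → north → west → south).

north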